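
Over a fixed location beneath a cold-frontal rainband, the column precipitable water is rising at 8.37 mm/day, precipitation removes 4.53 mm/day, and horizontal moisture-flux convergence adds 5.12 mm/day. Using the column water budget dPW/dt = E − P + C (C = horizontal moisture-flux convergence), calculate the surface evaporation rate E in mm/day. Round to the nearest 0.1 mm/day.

E ≈ 7.8 mm/day

dPW/dt = +8.37 mm/day.
E = dPW/dt + P − C = (+8.37) + 4.53 − (5.12) = 7.8 mm/day.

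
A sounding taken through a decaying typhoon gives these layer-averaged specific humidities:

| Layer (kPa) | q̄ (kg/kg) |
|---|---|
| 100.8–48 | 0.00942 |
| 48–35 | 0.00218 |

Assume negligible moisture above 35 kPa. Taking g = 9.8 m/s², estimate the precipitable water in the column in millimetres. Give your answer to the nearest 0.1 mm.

Precipitable water is the column-integrated vapour mass per unit area: PW = (1/g) Σ q̄ Δp, with q in kg/kg and Δp in Pa (1 kg/m² of water = 1 mm).
Layer 100.8–48 kPa: Δp = 528 hPa = 52800 Pa, q̄ = 0.00942 kg/kg → 0.00942 × 52800 / 9.8 = 50.75 mm
Layer 48–35 kPa: Δp = 130 hPa = 13000 Pa, q̄ = 0.00218 kg/kg → 0.00218 × 13000 / 9.8 = 2.89 mm
PW = 50.75 + 2.89 = 53.64 ≈ 53.6 mm.

PW ≈ 53.6 mm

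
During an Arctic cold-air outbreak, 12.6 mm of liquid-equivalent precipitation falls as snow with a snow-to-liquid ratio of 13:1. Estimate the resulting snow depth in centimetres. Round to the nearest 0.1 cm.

snow depth ≈ 16.4 cm

Snow depth = liquid × ratio = 12.6 mm × 13 = 163.8 mm = 16.4 cm.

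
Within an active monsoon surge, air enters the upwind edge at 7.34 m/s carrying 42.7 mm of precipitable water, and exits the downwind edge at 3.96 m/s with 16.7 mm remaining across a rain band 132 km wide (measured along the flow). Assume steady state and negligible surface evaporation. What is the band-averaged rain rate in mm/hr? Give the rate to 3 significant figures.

R ≈ 6.74 mm/hr

Column moisture flux per unit crosswind length is F = V × PW.
Inflow: F_in = 7.34 × 42.7 = 313.418 mm·m/s
Outflow: F_out = 3.96 × 16.7 = 66.132 mm·m/s
Steady-state rate R = (F_in − F_out)/L = (313.418 − 66.132) / 132000 m = 1.873e-03 mm/s.
R = 1.873e-03 × 3600 = 6.74 mm/hr.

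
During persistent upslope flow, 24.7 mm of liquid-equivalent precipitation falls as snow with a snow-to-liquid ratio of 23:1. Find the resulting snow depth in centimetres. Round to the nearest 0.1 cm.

Snow depth = liquid × ratio = 24.7 mm × 23 = 568.1 mm = 56.8 cm.

snow depth ≈ 56.8 cm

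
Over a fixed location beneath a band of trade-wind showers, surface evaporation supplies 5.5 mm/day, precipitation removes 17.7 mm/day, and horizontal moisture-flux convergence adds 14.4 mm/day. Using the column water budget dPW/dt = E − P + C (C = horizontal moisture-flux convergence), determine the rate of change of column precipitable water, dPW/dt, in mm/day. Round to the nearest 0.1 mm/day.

dPW/dt = E − P + C = 5.5 − 17.7 + (14.4) = 2.2 mm/day.

dPW/dt ≈ 2.2 mm/day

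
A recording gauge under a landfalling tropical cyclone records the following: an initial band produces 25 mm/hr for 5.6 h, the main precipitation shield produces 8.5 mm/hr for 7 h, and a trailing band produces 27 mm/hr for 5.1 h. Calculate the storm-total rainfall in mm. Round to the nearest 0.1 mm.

Total = Σ Rᵢ Δtᵢ = 25 × 5.6 + 8.5 × 7 + 27 × 5.1
      = 140 + 59.5 + 137.7 = 337.2 mm.

total ≈ 337.2 mm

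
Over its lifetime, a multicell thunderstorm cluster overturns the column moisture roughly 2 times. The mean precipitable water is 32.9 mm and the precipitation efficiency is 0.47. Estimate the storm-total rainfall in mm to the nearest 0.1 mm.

rainfall ≈ 30.9 mm

Each cycle deposits ε × PW = 0.47 × 32.9 = 15.463 mm.
Over 2 cycles: 2 × 15.463 = 30.9 mm.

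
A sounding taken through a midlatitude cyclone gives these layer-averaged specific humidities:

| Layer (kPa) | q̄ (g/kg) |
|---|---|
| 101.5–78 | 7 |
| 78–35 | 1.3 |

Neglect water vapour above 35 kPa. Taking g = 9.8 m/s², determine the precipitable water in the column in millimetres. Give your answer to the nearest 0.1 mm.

Precipitable water is the column-integrated vapour mass per unit area: PW = (1/g) Σ q̄ Δp, with q in kg/kg and Δp in Pa (1 kg/m² of water = 1 mm).
Layer 101.5–78 kPa: Δp = 235 hPa = 23500 Pa, q̄ = 0.007 kg/kg → 0.007 × 23500 / 9.8 = 16.79 mm
Layer 78–35 kPa: Δp = 430 hPa = 43000 Pa, q̄ = 0.0013 kg/kg → 0.0013 × 43000 / 9.8 = 5.70 mm
PW = 16.79 + 5.70 = 22.49 ≈ 22.5 mm.

PW ≈ 22.5 mm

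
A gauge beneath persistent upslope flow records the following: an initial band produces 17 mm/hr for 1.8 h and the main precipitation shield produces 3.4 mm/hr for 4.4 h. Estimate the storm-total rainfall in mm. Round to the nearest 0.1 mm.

Total = Σ Rᵢ Δtᵢ = 17 × 1.8 + 3.4 × 4.4
      = 30.6 + 14.96 = 45.6 mm.

total ≈ 45.6 mm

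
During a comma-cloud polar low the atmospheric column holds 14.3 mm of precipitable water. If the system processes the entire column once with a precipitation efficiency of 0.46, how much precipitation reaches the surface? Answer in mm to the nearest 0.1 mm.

Precipitation = ε × PW = 0.46 × 14.3 = 6.6 mm.

precipitation ≈ 6.6 mm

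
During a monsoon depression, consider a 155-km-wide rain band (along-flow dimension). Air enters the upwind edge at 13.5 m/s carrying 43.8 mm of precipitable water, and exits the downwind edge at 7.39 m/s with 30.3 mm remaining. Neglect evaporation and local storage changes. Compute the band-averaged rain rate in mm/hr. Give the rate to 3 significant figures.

Column moisture flux per unit crosswind length is F = V × PW.
Inflow: F_in = 13.5 × 43.8 = 591.3 mm·m/s
Outflow: F_out = 7.39 × 30.3 = 223.917 mm·m/s
Steady-state rate R = (F_in − F_out)/L = (591.3 − 223.917) / 155000 m = 2.370e-03 mm/s.
R = 2.370e-03 × 3600 = 8.53 mm/hr.

R ≈ 8.53 mm/hr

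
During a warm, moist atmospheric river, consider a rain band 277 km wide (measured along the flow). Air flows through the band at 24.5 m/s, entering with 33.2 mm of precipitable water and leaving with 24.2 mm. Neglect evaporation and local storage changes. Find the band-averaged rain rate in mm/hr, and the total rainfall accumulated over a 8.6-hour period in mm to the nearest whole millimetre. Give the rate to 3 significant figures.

R ≈ 2.87 mm/hr; total ≈ 25 mm

Column moisture flux per unit crosswind length is F = V × PW.
Inflow: F_in = 24.5 × 33.2 = 813.4 mm·m/s
Outflow: F_out = 24.5 × 24.2 = 592.9 mm·m/s
Steady-state rate R = (F_in − F_out)/L = (813.4 − 592.9) / 277000 m = 7.960e-04 mm/s.
R = 7.960e-04 × 3600 = 2.87 mm/hr.
Over 8.6 h: total = 2.87 × 8.6 = 24.682 ≈ 25 mm.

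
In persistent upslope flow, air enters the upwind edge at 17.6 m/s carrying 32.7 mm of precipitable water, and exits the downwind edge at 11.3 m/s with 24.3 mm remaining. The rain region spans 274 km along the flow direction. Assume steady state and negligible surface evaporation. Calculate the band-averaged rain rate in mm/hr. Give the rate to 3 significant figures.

R ≈ 3.95 mm/hr

Column moisture flux per unit crosswind length is F = V × PW.
Inflow: F_in = 17.6 × 32.7 = 575.52 mm·m/s
Outflow: F_out = 11.3 × 24.3 = 274.59 mm·m/s
Steady-state rate R = (F_in − F_out)/L = (575.52 − 274.59) / 274000 m = 1.098e-03 mm/s.
R = 1.098e-03 × 3600 = 3.95 mm/hr.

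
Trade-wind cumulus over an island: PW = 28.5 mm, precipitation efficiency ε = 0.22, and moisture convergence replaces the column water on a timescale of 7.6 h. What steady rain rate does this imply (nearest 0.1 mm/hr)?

R ≈ 0.8 mm/hr

Each overturning extracts ε × PW = 0.22 × 28.5 = 6.27 mm.
Rate = ε·PW / τ = 6.27 / 7.6 h = 0.8 mm/hr.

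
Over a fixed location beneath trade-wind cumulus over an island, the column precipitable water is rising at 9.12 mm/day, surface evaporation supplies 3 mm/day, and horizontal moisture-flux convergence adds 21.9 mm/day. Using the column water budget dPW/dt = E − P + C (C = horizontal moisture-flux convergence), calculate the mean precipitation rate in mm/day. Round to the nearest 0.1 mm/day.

dPW/dt = +9.12 mm/day.
P = E + C − dPW/dt = 3 + (21.9) − (+9.12) = 15.8 mm/day.

P ≈ 15.8 mm/day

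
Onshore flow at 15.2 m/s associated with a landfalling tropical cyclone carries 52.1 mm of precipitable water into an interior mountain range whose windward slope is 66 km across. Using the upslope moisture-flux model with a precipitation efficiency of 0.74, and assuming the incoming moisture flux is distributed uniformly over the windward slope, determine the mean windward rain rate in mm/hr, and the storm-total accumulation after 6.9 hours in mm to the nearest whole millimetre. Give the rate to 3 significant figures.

R ≈ 32.0 mm/hr; total ≈ 221 mm

Incoming column moisture flux per unit ridge length: F = V × PW = 15.2 × 52.1 = 791.92 mm·m/s.
Spread over the 66 km slope with efficiency ε = 0.74: R = ε·F/W = 0.74 × 791.92 / 66000 m = 8.879e-03 mm/s.
R = 8.879e-03 × 3600 = 32.0 mm/hr.
Over 6.9 h: total = 32.0 × 6.9 = 220.8 ≈ 221 mm.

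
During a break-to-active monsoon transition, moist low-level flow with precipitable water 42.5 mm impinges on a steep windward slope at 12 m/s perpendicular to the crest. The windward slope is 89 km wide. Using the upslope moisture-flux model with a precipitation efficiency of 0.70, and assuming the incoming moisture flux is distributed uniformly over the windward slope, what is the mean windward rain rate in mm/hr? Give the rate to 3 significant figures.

R ≈ 14.4 mm/hr

Incoming column moisture flux per unit ridge length: F = V × PW = 12 × 42.5 = 510 mm·m/s.
Spread over the 89 km slope with efficiency ε = 0.70: R = ε·F/W = 0.70 × 510 / 89000 m = 4.011e-03 mm/s.
R = 4.011e-03 × 3600 = 14.4 mm/hr.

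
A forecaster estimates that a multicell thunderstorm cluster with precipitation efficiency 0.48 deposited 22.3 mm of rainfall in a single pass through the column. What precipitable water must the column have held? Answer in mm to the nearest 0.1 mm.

PW ≈ 46.5 mm

PW = rainfall / ε = 22.3 / 0.48 = 46.5 mm.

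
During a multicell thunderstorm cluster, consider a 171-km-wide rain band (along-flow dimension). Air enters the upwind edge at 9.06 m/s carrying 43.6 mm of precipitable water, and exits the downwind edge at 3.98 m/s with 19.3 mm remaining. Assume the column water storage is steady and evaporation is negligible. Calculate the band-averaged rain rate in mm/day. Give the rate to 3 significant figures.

R ≈ 161 mm/day

Column moisture flux per unit crosswind length is F = V × PW.
Inflow: F_in = 9.06 × 43.6 = 395.016 mm·m/s
Outflow: F_out = 3.98 × 19.3 = 76.814 mm·m/s
Steady-state rate R = (F_in − F_out)/L = (395.016 − 76.814) / 171000 m = 1.861e-03 mm/s.
R = 1.861e-03 × 3600 × 24 = 161 mm/day.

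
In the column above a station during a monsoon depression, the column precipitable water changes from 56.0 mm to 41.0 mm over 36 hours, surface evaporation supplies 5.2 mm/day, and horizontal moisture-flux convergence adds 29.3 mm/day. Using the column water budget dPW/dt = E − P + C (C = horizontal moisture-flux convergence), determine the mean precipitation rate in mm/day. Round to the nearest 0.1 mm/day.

dPW/dt = (41.0 − 56.0) mm / (36/24 day) = -10.000 mm/day.
P = E + C − dPW/dt = 5.2 + (29.3) − (-10.000) = 44.5 mm/day.

P ≈ 44.5 mm/day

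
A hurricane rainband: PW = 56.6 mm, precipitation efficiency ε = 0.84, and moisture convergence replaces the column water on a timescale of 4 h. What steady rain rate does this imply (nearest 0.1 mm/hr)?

Each overturning extracts ε × PW = 0.84 × 56.6 = 47.544 mm.
Rate = ε·PW / τ = 47.544 / 4 h = 11.9 mm/hr.

R ≈ 11.9 mm/hr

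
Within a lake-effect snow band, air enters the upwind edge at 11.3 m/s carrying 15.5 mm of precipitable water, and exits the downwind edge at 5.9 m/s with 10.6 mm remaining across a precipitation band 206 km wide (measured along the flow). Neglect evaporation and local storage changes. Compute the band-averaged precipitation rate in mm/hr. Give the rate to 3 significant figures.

Column moisture flux per unit crosswind length is F = V × PW.
Inflow: F_in = 11.3 × 15.5 = 175.15 mm·m/s
Outflow: F_out = 5.9 × 10.6 = 62.54 mm·m/s
Steady-state rate R = (F_in − F_out)/L = (175.15 − 62.54) / 206000 m = 5.467e-04 mm/s.
R = 5.467e-04 × 3600 = 1.97 mm/hr.

R ≈ 1.97 mm/hr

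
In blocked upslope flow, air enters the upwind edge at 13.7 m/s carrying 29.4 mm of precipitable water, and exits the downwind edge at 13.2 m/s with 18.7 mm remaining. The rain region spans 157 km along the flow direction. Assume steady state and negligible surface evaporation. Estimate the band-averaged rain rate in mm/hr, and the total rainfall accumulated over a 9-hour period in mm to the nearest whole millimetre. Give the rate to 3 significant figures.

Column moisture flux per unit crosswind length is F = V × PW.
Inflow: F_in = 13.7 × 29.4 = 402.78 mm·m/s
Outflow: F_out = 13.2 × 18.7 = 246.84 mm·m/s
Steady-state rate R = (F_in − F_out)/L = (402.78 − 246.84) / 157000 m = 9.932e-04 mm/s.
R = 9.932e-04 × 3600 = 3.58 mm/hr.
Over 9 h: total = 3.58 × 9 = 32.22 ≈ 32 mm.

R ≈ 3.58 mm/hr; total ≈ 32 mm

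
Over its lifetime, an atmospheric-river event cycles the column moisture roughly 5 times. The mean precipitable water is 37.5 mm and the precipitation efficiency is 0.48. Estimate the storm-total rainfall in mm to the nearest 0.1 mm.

rainfall ≈ 90.0 mm

Each cycle deposits ε × PW = 0.48 × 37.5 = 18 mm.
Over 5 cycles: 5 × 18 = 90.0 mm.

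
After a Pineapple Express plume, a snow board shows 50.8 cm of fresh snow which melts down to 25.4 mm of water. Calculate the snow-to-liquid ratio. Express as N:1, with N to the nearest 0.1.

ratio ≈ 20.0

Ratio = snow depth / SWE = 508 mm / 25.4 mm = 20.0, i.e. 20.0:1.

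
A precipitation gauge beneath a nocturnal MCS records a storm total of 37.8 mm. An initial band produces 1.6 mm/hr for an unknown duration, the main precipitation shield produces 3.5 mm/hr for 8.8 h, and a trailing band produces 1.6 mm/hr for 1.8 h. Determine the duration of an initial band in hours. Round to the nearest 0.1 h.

Known phases: 3.5 × 8.8 + 1.6 × 1.8 = 30.8 + 2.88 = 33.68 mm.
Remaining depth = 37.8 − 33.68 = 4.12 mm.
Duration = 4.12 / 1.6 = 2.6 h.

duration ≈ 2.6 h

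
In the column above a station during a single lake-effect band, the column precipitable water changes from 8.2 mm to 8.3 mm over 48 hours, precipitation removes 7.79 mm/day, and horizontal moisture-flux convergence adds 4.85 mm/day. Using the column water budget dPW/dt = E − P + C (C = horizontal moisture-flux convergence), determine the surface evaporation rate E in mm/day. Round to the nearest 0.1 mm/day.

dPW/dt = (8.3 − 8.2) mm / (48/24 day) = +0.050 mm/day.
E = dPW/dt + P − C = (+0.050) + 7.79 − (4.85) = 3.0 mm/day.

E ≈ 3.0 mm/day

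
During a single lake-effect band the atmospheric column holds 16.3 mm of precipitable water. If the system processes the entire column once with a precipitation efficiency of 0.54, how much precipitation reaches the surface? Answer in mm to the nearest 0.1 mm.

Precipitation = ε × PW = 0.54 × 16.3 = 8.8 mm.

precipitation ≈ 8.8 mm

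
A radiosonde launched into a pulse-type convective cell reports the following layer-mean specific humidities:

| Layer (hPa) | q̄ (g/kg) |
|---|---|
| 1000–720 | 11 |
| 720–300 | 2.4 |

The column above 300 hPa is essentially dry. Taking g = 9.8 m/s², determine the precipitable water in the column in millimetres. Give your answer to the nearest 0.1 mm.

PW ≈ 41.7 mm

Precipitable water is the column-integrated vapour mass per unit area: PW = (1/g) Σ q̄ Δp, with q in kg/kg and Δp in Pa (1 kg/m² of water = 1 mm).
Layer 1000–720 hPa: Δp = 280 hPa = 28000 Pa, q̄ = 0.011 kg/kg → 0.011 × 28000 / 9.8 = 31.43 mm
Layer 720–300 hPa: Δp = 420 hPa = 42000 Pa, q̄ = 0.0024 kg/kg → 0.0024 × 42000 / 9.8 = 10.29 mm
PW = 31.43 + 10.29 = 41.72 ≈ 41.7 mm.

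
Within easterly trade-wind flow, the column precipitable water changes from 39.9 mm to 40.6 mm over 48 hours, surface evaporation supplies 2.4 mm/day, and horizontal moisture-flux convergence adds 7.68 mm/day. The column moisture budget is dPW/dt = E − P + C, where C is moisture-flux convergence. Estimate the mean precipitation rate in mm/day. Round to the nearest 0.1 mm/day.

dPW/dt = (40.6 − 39.9) mm / (48/24 day) = +0.350 mm/day.
P = E + C − dPW/dt = 2.4 + (7.68) − (+0.350) = 9.7 mm/day.

P ≈ 9.7 mm/day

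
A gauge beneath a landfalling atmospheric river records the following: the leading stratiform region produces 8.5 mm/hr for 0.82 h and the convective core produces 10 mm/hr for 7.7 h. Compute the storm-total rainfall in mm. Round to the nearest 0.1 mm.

Total = Σ Rᵢ Δtᵢ = 8.5 × 0.82 + 10 × 7.7
      = 6.97 + 77 = 84.0 mm.

total ≈ 84.0 mm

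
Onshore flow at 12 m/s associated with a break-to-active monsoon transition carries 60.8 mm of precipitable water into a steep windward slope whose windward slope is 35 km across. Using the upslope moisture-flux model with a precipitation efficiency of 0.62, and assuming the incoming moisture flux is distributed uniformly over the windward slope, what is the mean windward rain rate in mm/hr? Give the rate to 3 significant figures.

Incoming column moisture flux per unit ridge length: F = V × PW = 12 × 60.8 = 729.6 mm·m/s.
Spread over the 35 km slope with efficiency ε = 0.62: R = ε·F/W = 0.62 × 729.6 / 35000 m = 1.292e-02 mm/s.
R = 1.292e-02 × 3600 = 46.5 mm/hr.

R ≈ 46.5 mm/hr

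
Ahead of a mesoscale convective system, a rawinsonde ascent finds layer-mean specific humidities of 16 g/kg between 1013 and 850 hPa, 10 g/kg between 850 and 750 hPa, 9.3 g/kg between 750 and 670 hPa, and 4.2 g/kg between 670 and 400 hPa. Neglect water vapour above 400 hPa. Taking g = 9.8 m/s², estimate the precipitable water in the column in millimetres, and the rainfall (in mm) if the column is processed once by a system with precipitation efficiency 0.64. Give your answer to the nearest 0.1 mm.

PW ≈ 56.0 mm; rainfall ≈ 35.8 mm

Precipitable water is the column-integrated vapour mass per unit area: PW = (1/g) Σ q̄ Δp, with q in kg/kg and Δp in Pa (1 kg/m² of water = 1 mm).
Layer 1013–850 hPa: Δp = 163 hPa = 16300 Pa, q̄ = 0.016 kg/kg → 0.016 × 16300 / 9.8 = 26.61 mm
Layer 850–750 hPa: Δp = 100 hPa = 10000 Pa, q̄ = 0.01 kg/kg → 0.01 × 10000 / 9.8 = 10.20 mm
Layer 750–670 hPa: Δp = 80 hPa = 8000 Pa, q̄ = 0.0093 kg/kg → 0.0093 × 8000 / 9.8 = 7.59 mm
Layer 670–400 hPa: Δp = 270 hPa = 27000 Pa, q̄ = 0.0042 kg/kg → 0.0042 × 27000 / 9.8 = 11.57 mm
PW = 26.61 + 10.20 + 7.59 + 11.57 = 55.97 ≈ 56.0 mm.
Rainfall = ε × PW = 0.64 × 56.0 = 35.8 mm.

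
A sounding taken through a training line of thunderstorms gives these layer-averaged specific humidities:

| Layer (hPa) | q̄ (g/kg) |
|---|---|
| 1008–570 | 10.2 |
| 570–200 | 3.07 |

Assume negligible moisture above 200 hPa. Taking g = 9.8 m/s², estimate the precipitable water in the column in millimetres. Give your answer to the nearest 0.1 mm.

Precipitable water is the column-integrated vapour mass per unit area: PW = (1/g) Σ q̄ Δp, with q in kg/kg and Δp in Pa (1 kg/m² of water = 1 mm).
Layer 1008–570 hPa: Δp = 438 hPa = 43800 Pa, q̄ = 0.0102 kg/kg → 0.0102 × 43800 / 9.8 = 45.59 mm
Layer 570–200 hPa: Δp = 370 hPa = 37000 Pa, q̄ = 0.00307 kg/kg → 0.00307 × 37000 / 9.8 = 11.59 mm
PW = 45.59 + 11.59 = 57.18 ≈ 57.2 mm.

PW ≈ 57.2 mm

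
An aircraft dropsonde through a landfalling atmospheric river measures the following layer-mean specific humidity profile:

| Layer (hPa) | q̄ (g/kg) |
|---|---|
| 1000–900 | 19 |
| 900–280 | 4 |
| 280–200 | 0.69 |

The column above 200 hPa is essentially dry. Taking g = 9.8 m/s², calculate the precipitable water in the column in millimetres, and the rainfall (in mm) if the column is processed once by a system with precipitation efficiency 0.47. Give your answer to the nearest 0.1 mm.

PW ≈ 45.3 mm; rainfall ≈ 21.3 mm

Precipitable water is the column-integrated vapour mass per unit area: PW = (1/g) Σ q̄ Δp, with q in kg/kg and Δp in Pa (1 kg/m² of water = 1 mm).
Layer 1000–900 hPa: Δp = 100 hPa = 10000 Pa, q̄ = 0.019 kg/kg → 0.019 × 10000 / 9.8 = 19.39 mm
Layer 900–280 hPa: Δp = 620 hPa = 62000 Pa, q̄ = 0.004 kg/kg → 0.004 × 62000 / 9.8 = 25.31 mm
Layer 280–200 hPa: Δp = 80 hPa = 8000 Pa, q̄ = 0.00069 kg/kg → 0.00069 × 8000 / 9.8 = 0.56 mm
PW = 19.39 + 25.31 + 0.56 = 45.26 ≈ 45.3 mm.
Rainfall = ε × PW = 0.47 × 45.3 = 21.3 mm.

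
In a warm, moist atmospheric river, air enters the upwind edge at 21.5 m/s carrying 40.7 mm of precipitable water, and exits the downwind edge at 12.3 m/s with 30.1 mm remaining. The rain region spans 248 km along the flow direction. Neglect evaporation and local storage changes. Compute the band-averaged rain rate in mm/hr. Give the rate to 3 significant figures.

Column moisture flux per unit crosswind length is F = V × PW.
Inflow: F_in = 21.5 × 40.7 = 875.05 mm·m/s
Outflow: F_out = 12.3 × 30.1 = 370.23 mm·m/s
Steady-state rate R = (F_in − F_out)/L = (875.05 − 370.23) / 248000 m = 2.036e-03 mm/s.
R = 2.036e-03 × 3600 = 7.33 mm/hr.

R ≈ 7.33 mm/hr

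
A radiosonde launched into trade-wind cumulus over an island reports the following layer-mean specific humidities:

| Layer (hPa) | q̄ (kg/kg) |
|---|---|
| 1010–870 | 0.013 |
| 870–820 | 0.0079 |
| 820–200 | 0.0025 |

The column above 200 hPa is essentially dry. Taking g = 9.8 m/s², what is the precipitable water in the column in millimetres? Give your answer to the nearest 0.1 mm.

Precipitable water is the column-integrated vapour mass per unit area: PW = (1/g) Σ q̄ Δp, with q in kg/kg and Δp in Pa (1 kg/m² of water = 1 mm).
Layer 1010–870 hPa: Δp = 140 hPa = 14000 Pa, q̄ = 0.013 kg/kg → 0.013 × 14000 / 9.8 = 18.57 mm
Layer 870–820 hPa: Δp = 50 hPa = 5000 Pa, q̄ = 0.0079 kg/kg → 0.0079 × 5000 / 9.8 = 4.03 mm
Layer 820–200 hPa: Δp = 620 hPa = 62000 Pa, q̄ = 0.0025 kg/kg → 0.0025 × 62000 / 9.8 = 15.82 mm
PW = 18.57 + 4.03 + 15.82 = 38.42 ≈ 38.4 mm.

PW ≈ 38.4 mm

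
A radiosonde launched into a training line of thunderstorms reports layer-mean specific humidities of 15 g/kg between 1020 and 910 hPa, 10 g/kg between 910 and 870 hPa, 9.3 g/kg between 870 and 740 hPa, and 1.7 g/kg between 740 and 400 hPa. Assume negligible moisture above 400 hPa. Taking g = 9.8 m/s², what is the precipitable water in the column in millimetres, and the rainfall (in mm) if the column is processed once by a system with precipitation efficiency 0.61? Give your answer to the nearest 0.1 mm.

PW ≈ 39.2 mm; rainfall ≈ 23.9 mm

Precipitable water is the column-integrated vapour mass per unit area: PW = (1/g) Σ q̄ Δp, with q in kg/kg and Δp in Pa (1 kg/m² of water = 1 mm).
Layer 1020–910 hPa: Δp = 110 hPa = 11000 Pa, q̄ = 0.015 kg/kg → 0.015 × 11000 / 9.8 = 16.84 mm
Layer 910–870 hPa: Δp = 40 hPa = 4000 Pa, q̄ = 0.01 kg/kg → 0.01 × 4000 / 9.8 = 4.08 mm
Layer 870–740 hPa: Δp = 130 hPa = 13000 Pa, q̄ = 0.0093 kg/kg → 0.0093 × 13000 / 9.8 = 12.34 mm
Layer 740–400 hPa: Δp = 340 hPa = 34000 Pa, q̄ = 0.0017 kg/kg → 0.0017 × 34000 / 9.8 = 5.90 mm
PW = 16.84 + 4.08 + 12.34 + 5.90 = 39.16 ≈ 39.2 mm.
Rainfall = ε × PW = 0.61 × 39.2 = 23.9 mm.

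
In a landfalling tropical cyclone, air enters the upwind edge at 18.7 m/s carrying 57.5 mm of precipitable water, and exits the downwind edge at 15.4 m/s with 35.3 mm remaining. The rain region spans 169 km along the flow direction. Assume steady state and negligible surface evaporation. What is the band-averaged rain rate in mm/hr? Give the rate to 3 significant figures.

Column moisture flux per unit crosswind length is F = V × PW.
Inflow: F_in = 18.7 × 57.5 = 1075.25 mm·m/s
Outflow: F_out = 15.4 × 35.3 = 543.62 mm·m/s
Steady-state rate R = (F_in − F_out)/L = (1075.25 − 543.62) / 169000 m = 3.146e-03 mm/s.
R = 3.146e-03 × 3600 = 11.3 mm/hr.

R ≈ 11.3 mm/hr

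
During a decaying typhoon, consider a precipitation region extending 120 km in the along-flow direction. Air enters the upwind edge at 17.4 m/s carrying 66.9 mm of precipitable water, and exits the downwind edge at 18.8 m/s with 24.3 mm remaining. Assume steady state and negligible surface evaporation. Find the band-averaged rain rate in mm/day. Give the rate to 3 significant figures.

Column moisture flux per unit crosswind length is F = V × PW.
Inflow: F_in = 17.4 × 66.9 = 1164.06 mm·m/s
Outflow: F_out = 18.8 × 24.3 = 456.84 mm·m/s
Steady-state rate R = (F_in − F_out)/L = (1164.06 − 456.84) / 120000 m = 5.893e-03 mm/s.
R = 5.893e-03 × 3600 × 24 = 509 mm/day.

R ≈ 509 mm/day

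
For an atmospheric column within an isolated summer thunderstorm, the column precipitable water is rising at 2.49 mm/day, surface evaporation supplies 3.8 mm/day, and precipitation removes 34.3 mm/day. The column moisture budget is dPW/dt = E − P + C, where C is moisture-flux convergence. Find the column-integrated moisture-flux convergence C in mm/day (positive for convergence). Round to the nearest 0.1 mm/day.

C ≈ 33.0 mm/day

dPW/dt = +2.49 mm/day.
C = dPW/dt − E + P = (+2.49) − 3.8 + 34.3 = 33.0 mm/day.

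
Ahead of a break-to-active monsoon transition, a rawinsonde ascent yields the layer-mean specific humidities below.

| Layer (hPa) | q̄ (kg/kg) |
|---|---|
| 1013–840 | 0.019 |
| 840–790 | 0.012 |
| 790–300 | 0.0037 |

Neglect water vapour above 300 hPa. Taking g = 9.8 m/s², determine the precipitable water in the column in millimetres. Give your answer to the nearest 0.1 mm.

PW ≈ 58.2 mm

Precipitable water is the column-integrated vapour mass per unit area: PW = (1/g) Σ q̄ Δp, with q in kg/kg and Δp in Pa (1 kg/m² of water = 1 mm).
Layer 1013–840 hPa: Δp = 173 hPa = 17300 Pa, q̄ = 0.019 kg/kg → 0.019 × 17300 / 9.8 = 33.54 mm
Layer 840–790 hPa: Δp = 50 hPa = 5000 Pa, q̄ = 0.012 kg/kg → 0.012 × 5000 / 9.8 = 6.12 mm
Layer 790–300 hPa: Δp = 490 hPa = 49000 Pa, q̄ = 0.0037 kg/kg → 0.0037 × 49000 / 9.8 = 18.50 mm
PW = 33.54 + 6.12 + 18.50 = 58.16 ≈ 58.2 mm.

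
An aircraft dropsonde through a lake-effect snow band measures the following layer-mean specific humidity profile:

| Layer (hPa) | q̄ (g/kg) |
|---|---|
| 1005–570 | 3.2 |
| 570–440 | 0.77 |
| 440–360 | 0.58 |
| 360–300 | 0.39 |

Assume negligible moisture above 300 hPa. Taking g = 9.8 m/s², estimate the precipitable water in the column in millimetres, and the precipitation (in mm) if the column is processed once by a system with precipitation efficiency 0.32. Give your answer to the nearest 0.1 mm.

PW ≈ 15.9 mm; precipitation ≈ 5.1 mm

Precipitable water is the column-integrated vapour mass per unit area: PW = (1/g) Σ q̄ Δp, with q in kg/kg and Δp in Pa (1 kg/m² of water = 1 mm).
Layer 1005–570 hPa: Δp = 435 hPa = 43500 Pa, q̄ = 0.0032 kg/kg → 0.0032 × 43500 / 9.8 = 14.20 mm
Layer 570–440 hPa: Δp = 130 hPa = 13000 Pa, q̄ = 0.00077 kg/kg → 0.00077 × 13000 / 9.8 = 1.02 mm
Layer 440–360 hPa: Δp = 80 hPa = 8000 Pa, q̄ = 0.00058 kg/kg → 0.00058 × 8000 / 9.8 = 0.47 mm
Layer 360–300 hPa: Δp = 60 hPa = 6000 Pa, q̄ = 0.00039 kg/kg → 0.00039 × 6000 / 9.8 = 0.24 mm
PW = 14.20 + 1.02 + 0.47 + 0.24 = 15.93 ≈ 15.9 mm.
Precipitation = ε × PW = 0.32 × 15.9 = 5.1 mm.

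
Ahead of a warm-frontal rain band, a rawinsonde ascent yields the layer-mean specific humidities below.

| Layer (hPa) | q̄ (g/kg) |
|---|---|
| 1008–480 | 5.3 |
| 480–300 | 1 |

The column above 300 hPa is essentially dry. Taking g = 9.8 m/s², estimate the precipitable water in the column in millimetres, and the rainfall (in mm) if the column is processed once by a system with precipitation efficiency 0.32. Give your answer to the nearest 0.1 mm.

Precipitable water is the column-integrated vapour mass per unit area: PW = (1/g) Σ q̄ Δp, with q in kg/kg and Δp in Pa (1 kg/m² of water = 1 mm).
Layer 1008–480 hPa: Δp = 528 hPa = 52800 Pa, q̄ = 0.0053 kg/kg → 0.0053 × 52800 / 9.8 = 28.56 mm
Layer 480–300 hPa: Δp = 180 hPa = 18000 Pa, q̄ = 0.001 kg/kg → 0.001 × 18000 / 9.8 = 1.84 mm
PW = 28.56 + 1.84 = 30.40 ≈ 30.4 mm.
Rainfall = ε × PW = 0.32 × 30.4 = 9.7 mm.

PW ≈ 30.4 mm; rainfall ≈ 9.7 mm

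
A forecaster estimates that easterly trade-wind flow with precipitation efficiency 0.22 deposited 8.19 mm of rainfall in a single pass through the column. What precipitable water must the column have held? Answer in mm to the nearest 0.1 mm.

PW ≈ 37.2 mm

PW = rainfall / ε = 8.19 / 0.22 = 37.2 mm.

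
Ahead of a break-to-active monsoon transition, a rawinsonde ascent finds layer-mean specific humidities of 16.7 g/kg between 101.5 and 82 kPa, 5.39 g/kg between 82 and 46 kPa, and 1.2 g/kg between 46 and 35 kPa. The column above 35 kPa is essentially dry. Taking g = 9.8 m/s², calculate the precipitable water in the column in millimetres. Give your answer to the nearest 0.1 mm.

PW ≈ 54.4 mm

Precipitable water is the column-integrated vapour mass per unit area: PW = (1/g) Σ q̄ Δp, with q in kg/kg and Δp in Pa (1 kg/m² of water = 1 mm).
Layer 101.5–82 kPa: Δp = 195 hPa = 19500 Pa, q̄ = 0.0167 kg/kg → 0.0167 × 19500 / 9.8 = 33.23 mm
Layer 82–46 kPa: Δp = 360 hPa = 36000 Pa, q̄ = 0.00539 kg/kg → 0.00539 × 36000 / 9.8 = 19.80 mm
Layer 46–35 kPa: Δp = 110 hPa = 11000 Pa, q̄ = 0.0012 kg/kg → 0.0012 × 11000 / 9.8 = 1.35 mm
PW = 33.23 + 19.80 + 1.35 = 54.38 ≈ 54.4 mm.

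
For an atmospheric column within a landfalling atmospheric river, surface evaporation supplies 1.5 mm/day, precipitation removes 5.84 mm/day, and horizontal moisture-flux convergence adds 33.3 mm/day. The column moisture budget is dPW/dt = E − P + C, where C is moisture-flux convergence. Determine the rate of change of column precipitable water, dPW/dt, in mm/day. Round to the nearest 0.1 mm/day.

dPW/dt = E − P + C = 1.5 − 5.84 + (33.3) = 29.0 mm/day.

dPW/dt ≈ 29.0 mm/day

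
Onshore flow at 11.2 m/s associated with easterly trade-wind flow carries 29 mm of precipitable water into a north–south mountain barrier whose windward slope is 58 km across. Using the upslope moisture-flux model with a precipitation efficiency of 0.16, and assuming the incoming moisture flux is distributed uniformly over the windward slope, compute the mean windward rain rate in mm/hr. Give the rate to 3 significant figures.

R ≈ 3.23 mm/hr

Incoming column moisture flux per unit ridge length: F = V × PW = 11.2 × 29 = 324.8 mm·m/s.
Spread over the 58 km slope with efficiency ε = 0.16: R = ε·F/W = 0.16 × 324.8 / 58000 m = 8.960e-04 mm/s.
R = 8.960e-04 × 3600 = 3.23 mm/hr.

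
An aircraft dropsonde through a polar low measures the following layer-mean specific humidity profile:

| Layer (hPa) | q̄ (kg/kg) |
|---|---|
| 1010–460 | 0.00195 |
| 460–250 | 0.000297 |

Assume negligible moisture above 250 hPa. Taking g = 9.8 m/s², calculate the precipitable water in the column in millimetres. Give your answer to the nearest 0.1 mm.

Precipitable water is the column-integrated vapour mass per unit area: PW = (1/g) Σ q̄ Δp, with q in kg/kg and Δp in Pa (1 kg/m² of water = 1 mm).
Layer 1010–460 hPa: Δp = 550 hPa = 55000 Pa, q̄ = 0.00195 kg/kg → 0.00195 × 55000 / 9.8 = 10.94 mm
Layer 460–250 hPa: Δp = 210 hPa = 21000 Pa, q̄ = 0.000297 kg/kg → 0.000297 × 21000 / 9.8 = 0.64 mm
PW = 10.94 + 0.64 = 11.58 ≈ 11.6 mm.

PW ≈ 11.6 mm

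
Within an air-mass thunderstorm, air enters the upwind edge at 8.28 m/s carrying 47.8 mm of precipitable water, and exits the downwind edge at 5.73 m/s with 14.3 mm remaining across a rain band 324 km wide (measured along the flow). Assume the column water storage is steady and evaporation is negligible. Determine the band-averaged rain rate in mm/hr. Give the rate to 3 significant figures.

R ≈ 3.49 mm/hr

Column moisture flux per unit crosswind length is F = V × PW.
Inflow: F_in = 8.28 × 47.8 = 395.784 mm·m/s
Outflow: F_out = 5.73 × 14.3 = 81.939 mm·m/s
Steady-state rate R = (F_in − F_out)/L = (395.784 − 81.939) / 324000 m = 9.687e-04 mm/s.
R = 9.687e-04 × 3600 = 3.49 mm/hr.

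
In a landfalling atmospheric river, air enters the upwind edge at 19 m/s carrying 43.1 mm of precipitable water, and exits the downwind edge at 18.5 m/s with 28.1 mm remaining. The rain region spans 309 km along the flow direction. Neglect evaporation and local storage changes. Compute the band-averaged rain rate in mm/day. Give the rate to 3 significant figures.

R ≈ 83.6 mm/day

Column moisture flux per unit crosswind length is F = V × PW.
Inflow: F_in = 19 × 43.1 = 818.9 mm·m/s
Outflow: F_out = 18.5 × 28.1 = 519.85 mm·m/s
Steady-state rate R = (F_in − F_out)/L = (818.9 − 519.85) / 309000 m = 9.678e-04 mm/s.
R = 9.678e-04 × 3600 × 24 = 83.6 mm/day.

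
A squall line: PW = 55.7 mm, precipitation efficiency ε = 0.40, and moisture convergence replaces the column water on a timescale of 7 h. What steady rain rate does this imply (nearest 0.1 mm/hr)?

Each overturning extracts ε × PW = 0.40 × 55.7 = 22.28 mm.
Rate = ε·PW / τ = 22.28 / 7 h = 3.2 mm/hr.

R ≈ 3.2 mm/hr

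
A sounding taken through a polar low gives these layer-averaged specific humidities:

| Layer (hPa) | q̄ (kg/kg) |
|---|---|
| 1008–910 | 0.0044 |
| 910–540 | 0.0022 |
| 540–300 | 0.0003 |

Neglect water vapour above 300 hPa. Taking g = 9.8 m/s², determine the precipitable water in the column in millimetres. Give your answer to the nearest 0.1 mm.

Precipitable water is the column-integrated vapour mass per unit area: PW = (1/g) Σ q̄ Δp, with q in kg/kg and Δp in Pa (1 kg/m² of water = 1 mm).
Layer 1008–910 hPa: Δp = 98 hPa = 9800 Pa, q̄ = 0.0044 kg/kg → 0.0044 × 9800 / 9.8 = 4.40 mm
Layer 910–540 hPa: Δp = 370 hPa = 37000 Pa, q̄ = 0.0022 kg/kg → 0.0022 × 37000 / 9.8 = 8.31 mm
Layer 540–300 hPa: Δp = 240 hPa = 24000 Pa, q̄ = 0.0003 kg/kg → 0.0003 × 24000 / 9.8 = 0.73 mm
PW = 4.40 + 8.31 + 0.73 = 13.44 ≈ 13.4 mm.

PW ≈ 13.4 mm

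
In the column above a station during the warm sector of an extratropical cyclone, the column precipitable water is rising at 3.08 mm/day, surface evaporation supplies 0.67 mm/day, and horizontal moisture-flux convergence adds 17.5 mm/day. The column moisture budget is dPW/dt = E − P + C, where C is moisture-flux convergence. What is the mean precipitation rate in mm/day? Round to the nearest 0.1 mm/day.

dPW/dt = +3.08 mm/day.
P = E + C − dPW/dt = 0.67 + (17.5) − (+3.08) = 15.1 mm/day.

P ≈ 15.1 mm/day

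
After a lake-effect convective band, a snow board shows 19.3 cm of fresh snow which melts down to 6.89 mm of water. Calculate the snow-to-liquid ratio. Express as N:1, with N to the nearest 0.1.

Ratio = snow depth / SWE = 193 mm / 6.89 mm = 28.0, i.e. 28.0:1.

ratio ≈ 28.0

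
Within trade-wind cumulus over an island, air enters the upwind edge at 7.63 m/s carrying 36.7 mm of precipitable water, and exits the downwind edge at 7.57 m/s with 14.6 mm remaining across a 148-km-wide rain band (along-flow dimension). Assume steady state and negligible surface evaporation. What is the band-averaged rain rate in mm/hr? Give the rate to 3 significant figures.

Column moisture flux per unit crosswind length is F = V × PW.
Inflow: F_in = 7.63 × 36.7 = 280.021 mm·m/s
Outflow: F_out = 7.57 × 14.6 = 110.522 mm·m/s
Steady-state rate R = (F_in − F_out)/L = (280.021 − 110.522) / 148000 m = 1.145e-03 mm/s.
R = 1.145e-03 × 3600 = 4.12 mm/hr.

R ≈ 4.12 mm/hr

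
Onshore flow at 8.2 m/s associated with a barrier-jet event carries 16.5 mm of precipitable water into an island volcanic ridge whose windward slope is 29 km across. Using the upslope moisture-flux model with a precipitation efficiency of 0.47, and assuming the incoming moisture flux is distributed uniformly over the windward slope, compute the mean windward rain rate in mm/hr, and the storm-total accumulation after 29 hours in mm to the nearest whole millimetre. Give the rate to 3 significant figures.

R ≈ 7.89 mm/hr; total ≈ 229 mm

Incoming column moisture flux per unit ridge length: F = V × PW = 8.2 × 16.5 = 135.3 mm·m/s.
Spread over the 29 km slope with efficiency ε = 0.47: R = ε·F/W = 0.47 × 135.3 / 29000 m = 2.193e-03 mm/s.
R = 2.193e-03 × 3600 = 7.89 mm/hr.
Over 29 h: total = 7.89 × 29 = 228.81 ≈ 229 mm.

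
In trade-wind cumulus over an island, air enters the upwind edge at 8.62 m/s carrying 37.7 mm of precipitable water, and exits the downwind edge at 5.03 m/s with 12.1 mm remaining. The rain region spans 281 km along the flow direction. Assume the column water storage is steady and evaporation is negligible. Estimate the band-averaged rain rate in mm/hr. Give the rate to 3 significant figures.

Column moisture flux per unit crosswind length is F = V × PW.
Inflow: F_in = 8.62 × 37.7 = 324.974 mm·m/s
Outflow: F_out = 5.03 × 12.1 = 60.863 mm·m/s
Steady-state rate R = (F_in − F_out)/L = (324.974 − 60.863) / 281000 m = 9.399e-04 mm/s.
R = 9.399e-04 × 3600 = 3.38 mm/hr.

R ≈ 3.38 mm/hr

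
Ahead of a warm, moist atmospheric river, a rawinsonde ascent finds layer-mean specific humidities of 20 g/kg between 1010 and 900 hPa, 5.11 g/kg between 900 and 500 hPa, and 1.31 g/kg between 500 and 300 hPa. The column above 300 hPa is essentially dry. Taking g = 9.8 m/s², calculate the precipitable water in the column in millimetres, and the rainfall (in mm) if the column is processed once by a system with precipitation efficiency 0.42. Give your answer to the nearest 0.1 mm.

PW ≈ 46.0 mm; rainfall ≈ 19.3 mm

Precipitable water is the column-integrated vapour mass per unit area: PW = (1/g) Σ q̄ Δp, with q in kg/kg and Δp in Pa (1 kg/m² of water = 1 mm).
Layer 1010–900 hPa: Δp = 110 hPa = 11000 Pa, q̄ = 0.02 kg/kg → 0.02 × 11000 / 9.8 = 22.45 mm
Layer 900–500 hPa: Δp = 400 hPa = 40000 Pa, q̄ = 0.00511 kg/kg → 0.00511 × 40000 / 9.8 = 20.86 mm
Layer 500–300 hPa: Δp = 200 hPa = 20000 Pa, q̄ = 0.00131 kg/kg → 0.00131 × 20000 / 9.8 = 2.67 mm
PW = 22.45 + 20.86 + 2.67 = 45.98 ≈ 46.0 mm.
Rainfall = ε × PW = 0.42 × 46.0 = 19.3 mm.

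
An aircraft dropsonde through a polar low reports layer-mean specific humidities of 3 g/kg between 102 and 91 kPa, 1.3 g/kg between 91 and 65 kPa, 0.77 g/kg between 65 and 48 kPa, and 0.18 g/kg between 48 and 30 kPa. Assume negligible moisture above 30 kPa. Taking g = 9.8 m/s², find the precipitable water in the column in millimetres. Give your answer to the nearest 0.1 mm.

Precipitable water is the column-integrated vapour mass per unit area: PW = (1/g) Σ q̄ Δp, with q in kg/kg and Δp in Pa (1 kg/m² of water = 1 mm).
Layer 102–91 kPa: Δp = 110 hPa = 11000 Pa, q̄ = 0.003 kg/kg → 0.003 × 11000 / 9.8 = 3.37 mm
Layer 91–65 kPa: Δp = 260 hPa = 26000 Pa, q̄ = 0.0013 kg/kg → 0.0013 × 26000 / 9.8 = 3.45 mm
Layer 65–48 kPa: Δp = 170 hPa = 17000 Pa, q̄ = 0.00077 kg/kg → 0.00077 × 17000 / 9.8 = 1.34 mm
Layer 48–30 kPa: Δp = 180 hPa = 18000 Pa, q̄ = 0.00018 kg/kg → 0.00018 × 18000 / 9.8 = 0.33 mm
PW = 3.37 + 3.45 + 1.34 + 0.33 = 8.49 ≈ 8.5 mm.

PW ≈ 8.5 mm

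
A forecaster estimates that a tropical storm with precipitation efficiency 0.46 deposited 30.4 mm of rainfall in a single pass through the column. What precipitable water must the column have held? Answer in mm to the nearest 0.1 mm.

PW = rainfall / ε = 30.4 / 0.46 = 66.1 mm.

PW ≈ 66.1 mm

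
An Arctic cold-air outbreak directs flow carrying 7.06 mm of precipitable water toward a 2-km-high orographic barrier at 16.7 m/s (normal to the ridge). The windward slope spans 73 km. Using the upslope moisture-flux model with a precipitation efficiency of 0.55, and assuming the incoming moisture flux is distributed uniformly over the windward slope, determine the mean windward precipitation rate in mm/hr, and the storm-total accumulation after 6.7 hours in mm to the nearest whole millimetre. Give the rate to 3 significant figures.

Incoming column moisture flux per unit ridge length: F = V × PW = 16.7 × 7.06 = 117.902 mm·m/s.
Spread over the 73 km slope with efficiency ε = 0.55: R = ε·F/W = 0.55 × 117.902 / 73000 m = 8.883e-04 mm/s.
R = 8.883e-04 × 3600 = 3.20 mm/hr.
Over 6.7 h: total = 3.20 × 6.7 = 21.44 ≈ 21 mm.

R ≈ 3.20 mm/hr; total ≈ 21 mm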